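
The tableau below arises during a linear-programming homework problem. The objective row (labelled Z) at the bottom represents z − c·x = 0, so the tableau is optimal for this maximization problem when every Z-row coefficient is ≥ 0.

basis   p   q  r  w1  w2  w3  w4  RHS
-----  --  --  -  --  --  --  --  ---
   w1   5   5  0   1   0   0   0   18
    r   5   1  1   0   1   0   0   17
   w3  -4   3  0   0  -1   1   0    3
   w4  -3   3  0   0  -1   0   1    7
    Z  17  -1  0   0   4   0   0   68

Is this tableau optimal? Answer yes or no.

The Z-row has a negative entry -1 in column q, so it is not optimal.

no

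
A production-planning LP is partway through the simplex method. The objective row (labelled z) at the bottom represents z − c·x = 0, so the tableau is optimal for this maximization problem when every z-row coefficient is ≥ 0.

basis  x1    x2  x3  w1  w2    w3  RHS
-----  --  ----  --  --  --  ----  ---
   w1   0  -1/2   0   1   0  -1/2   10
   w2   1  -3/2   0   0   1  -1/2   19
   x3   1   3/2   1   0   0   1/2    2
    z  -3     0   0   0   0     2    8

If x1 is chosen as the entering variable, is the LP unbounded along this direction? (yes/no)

Column x1 has positive entries in row(s) 2, 3, so the ratio test bounds it — not unbounded.

no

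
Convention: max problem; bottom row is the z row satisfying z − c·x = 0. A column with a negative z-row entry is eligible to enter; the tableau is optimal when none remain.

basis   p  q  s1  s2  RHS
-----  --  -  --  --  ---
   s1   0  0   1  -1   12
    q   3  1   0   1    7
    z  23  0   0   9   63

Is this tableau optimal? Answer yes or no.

Every z-row coefficient is ≥ 0, so the tableau is optimal.

yes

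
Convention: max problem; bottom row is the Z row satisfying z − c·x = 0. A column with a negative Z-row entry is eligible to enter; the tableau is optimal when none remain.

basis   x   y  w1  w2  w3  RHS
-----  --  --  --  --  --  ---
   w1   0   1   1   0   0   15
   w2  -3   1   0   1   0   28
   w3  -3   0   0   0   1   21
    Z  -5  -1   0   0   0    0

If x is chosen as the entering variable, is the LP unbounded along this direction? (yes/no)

Every constraint-row entry in column x is ≤ 0, so increasing x is unbounded.

yes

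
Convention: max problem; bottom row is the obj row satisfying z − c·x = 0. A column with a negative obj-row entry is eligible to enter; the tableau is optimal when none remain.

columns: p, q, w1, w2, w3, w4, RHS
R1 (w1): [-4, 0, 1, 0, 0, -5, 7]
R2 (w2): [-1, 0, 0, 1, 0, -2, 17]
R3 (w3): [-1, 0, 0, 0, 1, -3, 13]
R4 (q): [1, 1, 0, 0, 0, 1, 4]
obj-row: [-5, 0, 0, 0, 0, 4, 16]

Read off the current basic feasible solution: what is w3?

w3 is basic (row 3); its value is the RHS of that row, 13.

13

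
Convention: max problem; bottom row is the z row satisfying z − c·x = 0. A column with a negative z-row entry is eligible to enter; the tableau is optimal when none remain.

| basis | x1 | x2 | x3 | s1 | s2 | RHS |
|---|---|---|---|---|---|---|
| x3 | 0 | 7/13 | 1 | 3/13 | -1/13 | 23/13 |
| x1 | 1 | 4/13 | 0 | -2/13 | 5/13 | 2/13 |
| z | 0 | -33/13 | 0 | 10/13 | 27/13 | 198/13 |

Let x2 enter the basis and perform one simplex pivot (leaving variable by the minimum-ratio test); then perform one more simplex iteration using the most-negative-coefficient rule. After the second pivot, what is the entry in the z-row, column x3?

1

Ratio test on column x2 — row 1: (23/13)/(7/13) = 23/7; row 2: (2/13)/(4/13) = 1/2. Minimum is 1/2 at row 2 (x1 leaves); pivot element 4/13.
Divide row 2 by 4/13; eliminate column x2 from the other rows.
Second iteration: most negative z-row entry is -1/2 in column s1, so s1 enters.
Ratio test on column s1 — row 1: (3/2)/(1/2) = 3; row 2: entry -1/2 ≤ 0. Minimum is 3 at row 1 (x3 leaves); pivot element 1/2.
Divide row 1 by 1/2; eliminate column s1 from the other rows.
After both pivots, the entry at the z-row, column x3 is 1.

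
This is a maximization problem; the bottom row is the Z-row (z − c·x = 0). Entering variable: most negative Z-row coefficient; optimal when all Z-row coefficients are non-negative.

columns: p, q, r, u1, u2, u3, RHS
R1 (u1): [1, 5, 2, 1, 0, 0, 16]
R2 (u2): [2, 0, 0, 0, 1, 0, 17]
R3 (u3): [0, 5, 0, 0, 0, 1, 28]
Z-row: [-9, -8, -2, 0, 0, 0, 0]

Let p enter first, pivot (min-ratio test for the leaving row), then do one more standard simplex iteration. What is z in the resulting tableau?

Ratio test on column p — row 1: 16/1 = 16; row 2: 17/2 = 17/2; row 3: entry 0 ≤ 0. Minimum is 17/2 at row 2 (u2 leaves); pivot element 2.
Pivot on row 2; the Z-row RHS becomes 0 − (-9)·(17/2) = 153/2.
Next entering variable (most negative Z-row entry -8): q.
Ratio test on column q — row 1: (15/2)/5 = 3/2; row 2: entry 0 ≤ 0; row 3: 28/5 = 28/5. Minimum is 3/2 at row 1 (u1 leaves); pivot element 5.
After the second pivot the Z-row RHS is 153/2 − (-8)·(3/2) = 177/2.

177/2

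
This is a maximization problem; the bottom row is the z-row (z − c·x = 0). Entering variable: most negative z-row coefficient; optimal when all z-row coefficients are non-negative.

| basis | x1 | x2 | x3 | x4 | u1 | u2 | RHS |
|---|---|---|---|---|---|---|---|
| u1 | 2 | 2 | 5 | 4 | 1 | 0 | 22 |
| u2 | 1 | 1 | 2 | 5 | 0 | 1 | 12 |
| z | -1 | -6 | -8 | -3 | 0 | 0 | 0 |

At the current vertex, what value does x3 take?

0

x3 is not in the basis, so in the current basic feasible solution x3 = 0.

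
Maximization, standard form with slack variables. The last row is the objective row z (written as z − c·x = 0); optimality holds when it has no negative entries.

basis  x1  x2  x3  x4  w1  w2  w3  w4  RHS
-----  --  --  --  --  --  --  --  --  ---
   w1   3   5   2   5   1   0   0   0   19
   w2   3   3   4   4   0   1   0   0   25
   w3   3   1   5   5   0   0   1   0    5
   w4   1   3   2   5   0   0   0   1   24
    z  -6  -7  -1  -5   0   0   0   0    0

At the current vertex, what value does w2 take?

25

w2 is basic (row 2); its value is the RHS of that row, 25.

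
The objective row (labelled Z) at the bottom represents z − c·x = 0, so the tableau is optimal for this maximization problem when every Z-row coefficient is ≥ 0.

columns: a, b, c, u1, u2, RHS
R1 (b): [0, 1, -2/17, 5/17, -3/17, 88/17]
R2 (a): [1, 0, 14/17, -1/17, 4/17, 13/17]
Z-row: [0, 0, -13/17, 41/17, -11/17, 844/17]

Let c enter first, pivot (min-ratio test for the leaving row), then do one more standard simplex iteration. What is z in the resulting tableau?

Ratio test on column c — row 1: entry -2/17 ≤ 0; row 2: (13/17)/(14/17) = 13/14. Minimum is 13/14 at row 2 (a leaves); pivot element 14/17.
Pivot on row 2; the Z-row RHS becomes 844/17 − (-13/17)·(13/14) = 705/14.
Next entering variable (most negative Z-row entry -3/7): u2.
Ratio test on column u2 — row 1: entry -1/7 ≤ 0; row 2: (13/14)/(2/7) = 13/4. Minimum is 13/4 at row 2 (c leaves); pivot element 2/7.
After the second pivot the Z-row RHS is 705/14 − (-3/7)·(13/4) = 207/4.

207/4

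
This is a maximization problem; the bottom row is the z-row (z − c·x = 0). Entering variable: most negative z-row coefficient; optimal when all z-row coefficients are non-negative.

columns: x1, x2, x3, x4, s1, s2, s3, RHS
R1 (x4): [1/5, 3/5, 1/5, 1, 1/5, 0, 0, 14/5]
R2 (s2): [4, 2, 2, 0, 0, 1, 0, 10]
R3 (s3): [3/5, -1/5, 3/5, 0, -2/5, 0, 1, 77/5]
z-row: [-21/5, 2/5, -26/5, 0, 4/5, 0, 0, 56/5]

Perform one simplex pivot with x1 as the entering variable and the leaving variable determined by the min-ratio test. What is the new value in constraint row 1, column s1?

1/5

Ratio test on column x1 — row 1: (14/5)/(1/5) = 14; row 2: 10/4 = 5/2; row 3: (77/5)/(3/5) = 77/3. Minimum is 5/2 at row 2 (s2 leaves); pivot element 4.
Divide row 2 by 4; eliminate column x1 from the other rows.
Row 1 update in column s1: 1/5 − (1/5)·0 = 1/5.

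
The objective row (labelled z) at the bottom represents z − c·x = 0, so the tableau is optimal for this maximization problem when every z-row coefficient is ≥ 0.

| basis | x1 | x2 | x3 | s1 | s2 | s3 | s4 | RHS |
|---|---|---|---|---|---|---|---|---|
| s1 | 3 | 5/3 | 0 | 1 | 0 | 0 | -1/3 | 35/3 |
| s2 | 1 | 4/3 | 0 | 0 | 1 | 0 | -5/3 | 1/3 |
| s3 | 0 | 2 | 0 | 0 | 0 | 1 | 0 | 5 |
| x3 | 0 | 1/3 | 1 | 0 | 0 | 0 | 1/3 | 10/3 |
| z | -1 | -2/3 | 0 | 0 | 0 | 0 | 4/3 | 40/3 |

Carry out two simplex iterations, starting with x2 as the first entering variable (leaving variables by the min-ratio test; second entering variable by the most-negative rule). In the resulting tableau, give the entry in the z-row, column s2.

Ratio test on column x2 — row 1: (35/3)/(5/3) = 7; row 2: (1/3)/(4/3) = 1/4; row 3: 5/2 = 5/2; row 4: (10/3)/(1/3) = 10. Minimum is 1/4 at row 2 (s2 leaves); pivot element 4/3.
Divide row 2 by 4/3; eliminate column x2 from the other rows.
Second iteration: most negative z-row entry is -1/2 in column x1, so x1 enters.
Ratio test on column x1 — row 1: (45/4)/(7/4) = 45/7; row 2: (1/4)/(3/4) = 1/3; row 3: entry -3/2 ≤ 0; row 4: entry -1/4 ≤ 0. Minimum is 1/3 at row 2 (x2 leaves); pivot element 3/4.
Divide row 2 by 3/4; eliminate column x1 from the other rows.
After both pivots, the entry at the z-row, column s2 is 1.

1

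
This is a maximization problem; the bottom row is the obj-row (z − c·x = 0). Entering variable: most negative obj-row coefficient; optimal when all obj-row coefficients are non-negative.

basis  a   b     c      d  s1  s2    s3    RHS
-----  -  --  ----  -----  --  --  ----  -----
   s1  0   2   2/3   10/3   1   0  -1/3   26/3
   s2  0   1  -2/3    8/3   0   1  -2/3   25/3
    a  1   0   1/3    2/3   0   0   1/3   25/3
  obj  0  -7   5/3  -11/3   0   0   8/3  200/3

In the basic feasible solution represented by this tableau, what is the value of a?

a is basic (row 3); its value is the RHS of that row, 25/3.

25/3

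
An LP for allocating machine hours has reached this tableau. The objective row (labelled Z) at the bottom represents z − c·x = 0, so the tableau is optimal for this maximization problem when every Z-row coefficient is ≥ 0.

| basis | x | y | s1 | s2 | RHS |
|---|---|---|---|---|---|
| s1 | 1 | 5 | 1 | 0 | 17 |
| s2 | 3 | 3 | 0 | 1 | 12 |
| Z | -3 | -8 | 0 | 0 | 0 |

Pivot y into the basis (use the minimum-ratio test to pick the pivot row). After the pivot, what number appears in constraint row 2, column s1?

-3/5

Ratio test on column y — row 1: 17/5 = 17/5; row 2: 12/3 = 4. Minimum is 17/5 at row 1 (s1 leaves); pivot element 5.
Divide row 1 by 5; eliminate column y from the other rows.
Row 2 update in column s1: 0 − 3·(1/5) = -3/5.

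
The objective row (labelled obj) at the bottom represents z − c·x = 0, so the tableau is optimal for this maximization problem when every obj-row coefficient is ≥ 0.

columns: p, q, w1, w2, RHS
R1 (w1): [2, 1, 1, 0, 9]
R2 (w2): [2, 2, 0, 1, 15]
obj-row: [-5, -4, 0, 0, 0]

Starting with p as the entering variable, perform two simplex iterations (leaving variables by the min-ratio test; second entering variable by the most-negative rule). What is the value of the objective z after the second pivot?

63/2

Ratio test on column p — row 1: 9/2 = 9/2; row 2: 15/2 = 15/2. Minimum is 9/2 at row 1 (w1 leaves); pivot element 2.
Pivot on row 1; the obj-row RHS becomes 0 − (-5)·(9/2) = 45/2.
Next entering variable (most negative obj-row entry -3/2): q.
Ratio test on column q — row 1: (9/2)/(1/2) = 9; row 2: 6/1 = 6. Minimum is 6 at row 2 (w2 leaves); pivot element 1.
After the second pivot the obj-row RHS is 45/2 − (-3/2)·6 = 63/2.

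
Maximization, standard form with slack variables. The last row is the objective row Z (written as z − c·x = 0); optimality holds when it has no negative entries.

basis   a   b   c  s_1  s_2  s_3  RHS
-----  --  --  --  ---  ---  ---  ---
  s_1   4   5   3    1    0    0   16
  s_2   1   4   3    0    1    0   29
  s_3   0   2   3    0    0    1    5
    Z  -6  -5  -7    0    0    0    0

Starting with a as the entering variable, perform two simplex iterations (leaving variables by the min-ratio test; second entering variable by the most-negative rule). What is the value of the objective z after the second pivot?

Ratio test on column a — row 1: 16/4 = 4; row 2: 29/1 = 29; row 3: entry 0 ≤ 0. Minimum is 4 at row 1 (s_1 leaves); pivot element 4.
Pivot on row 1; the Z-row RHS becomes 0 − (-6)·4 = 24.
Next entering variable (most negative Z-row entry -5/2): c.
Ratio test on column c — row 1: 4/(3/4) = 16/3; row 2: 25/(9/4) = 100/9; row 3: 5/3 = 5/3. Minimum is 5/3 at row 3 (s_3 leaves); pivot element 3.
After the second pivot the Z-row RHS is 24 − (-5/2)·(5/3) = 169/6.

169/6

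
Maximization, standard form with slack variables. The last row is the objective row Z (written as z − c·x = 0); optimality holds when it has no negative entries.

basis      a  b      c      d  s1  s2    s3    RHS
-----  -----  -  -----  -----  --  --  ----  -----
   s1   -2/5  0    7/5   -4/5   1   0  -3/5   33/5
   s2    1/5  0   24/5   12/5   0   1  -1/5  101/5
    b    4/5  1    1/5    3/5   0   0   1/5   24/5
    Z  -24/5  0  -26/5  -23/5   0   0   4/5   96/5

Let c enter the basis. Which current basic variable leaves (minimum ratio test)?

Column c entries and ratios — s1: (33/5)/(7/5) = 33/7; s2: (101/5)/(24/5) = 101/24; b: (24/5)/(1/5) = 24.
Smallest ratio is 101/24 in the row of s2, so s2 leaves.

s2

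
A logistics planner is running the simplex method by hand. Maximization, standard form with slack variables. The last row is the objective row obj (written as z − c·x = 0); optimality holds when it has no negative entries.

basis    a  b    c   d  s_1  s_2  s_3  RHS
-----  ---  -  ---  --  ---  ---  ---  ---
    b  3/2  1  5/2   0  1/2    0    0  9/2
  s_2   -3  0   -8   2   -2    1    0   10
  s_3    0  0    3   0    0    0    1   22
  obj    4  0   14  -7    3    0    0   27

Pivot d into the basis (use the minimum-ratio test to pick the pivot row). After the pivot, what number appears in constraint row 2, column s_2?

Ratio test on column d — row 1: entry 0 ≤ 0; row 2: 10/2 = 5; row 3: entry 0 ≤ 0. Minimum is 5 at row 2 (s_2 leaves); pivot element 2.
Divide row 2 by 2; eliminate column d from the other rows.
In the new row 2, the s_2 entry is the old entry divided by the pivot: 1/2 = 1/2.

1/2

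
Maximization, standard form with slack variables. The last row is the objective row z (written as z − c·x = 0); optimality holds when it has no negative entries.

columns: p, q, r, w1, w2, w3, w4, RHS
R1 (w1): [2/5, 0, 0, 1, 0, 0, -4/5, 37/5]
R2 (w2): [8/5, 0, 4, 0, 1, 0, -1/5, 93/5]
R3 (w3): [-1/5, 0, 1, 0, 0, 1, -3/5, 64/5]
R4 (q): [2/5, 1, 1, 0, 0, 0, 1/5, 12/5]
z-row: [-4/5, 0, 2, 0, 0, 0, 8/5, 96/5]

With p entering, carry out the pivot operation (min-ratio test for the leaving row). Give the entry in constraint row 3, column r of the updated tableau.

3/2

Ratio test on column p — row 1: (37/5)/(2/5) = 37/2; row 2: (93/5)/(8/5) = 93/8; row 3: entry -1/5 ≤ 0; row 4: (12/5)/(2/5) = 6. Minimum is 6 at row 4 (q leaves); pivot element 2/5.
Divide row 4 by 2/5; eliminate column p from the other rows.
Row 3 update in column r: 1 − (-1/5)·(5/2) = 3/2.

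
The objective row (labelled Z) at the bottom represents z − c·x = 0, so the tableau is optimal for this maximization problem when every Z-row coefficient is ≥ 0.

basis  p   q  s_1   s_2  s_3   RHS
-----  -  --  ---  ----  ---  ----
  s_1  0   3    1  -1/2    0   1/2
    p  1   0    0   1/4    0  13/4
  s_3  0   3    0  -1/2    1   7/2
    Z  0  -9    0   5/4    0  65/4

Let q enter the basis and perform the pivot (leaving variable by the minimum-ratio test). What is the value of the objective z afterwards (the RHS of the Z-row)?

Ratio test on column q — row 1: (1/2)/3 = 1/6; row 2: entry 0 ≤ 0; row 3: (7/2)/3 = 7/6. Minimum is 1/6 at row 1 (s_1 leaves); pivot element 3.
Pivot on row 1; the Z-row RHS becomes 65/4 − (-9)·(1/6) = 71/4.

71/4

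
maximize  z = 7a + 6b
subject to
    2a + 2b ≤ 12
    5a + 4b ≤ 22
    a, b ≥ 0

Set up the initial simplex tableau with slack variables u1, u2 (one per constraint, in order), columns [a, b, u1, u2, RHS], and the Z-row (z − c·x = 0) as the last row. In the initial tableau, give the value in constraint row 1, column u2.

0

Slack u2 belongs to constraint 2; its column is the unit vector e_2, so the entry in row 1 is 0.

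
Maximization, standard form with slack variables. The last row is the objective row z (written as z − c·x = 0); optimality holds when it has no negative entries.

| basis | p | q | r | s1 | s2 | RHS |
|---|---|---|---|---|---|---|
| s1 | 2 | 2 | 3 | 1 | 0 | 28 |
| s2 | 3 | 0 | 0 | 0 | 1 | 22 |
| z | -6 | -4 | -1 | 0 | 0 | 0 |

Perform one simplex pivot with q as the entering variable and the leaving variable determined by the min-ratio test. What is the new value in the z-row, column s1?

Ratio test on column q — row 1: 28/2 = 14; row 2: entry 0 ≤ 0. Minimum is 14 at row 1 (s1 leaves); pivot element 2.
Divide row 1 by 2; eliminate column q from the other rows.
z-row update in column s1: 0 − (-4)·(1/2) = 2.

2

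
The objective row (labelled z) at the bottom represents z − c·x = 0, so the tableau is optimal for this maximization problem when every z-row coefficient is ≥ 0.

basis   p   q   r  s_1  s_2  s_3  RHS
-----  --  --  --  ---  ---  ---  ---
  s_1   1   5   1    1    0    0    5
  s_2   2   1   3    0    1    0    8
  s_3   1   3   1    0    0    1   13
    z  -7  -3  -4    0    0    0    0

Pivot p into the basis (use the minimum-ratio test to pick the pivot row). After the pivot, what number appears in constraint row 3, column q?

5/2

Ratio test on column p — row 1: 5/1 = 5; row 2: 8/2 = 4; row 3: 13/1 = 13. Minimum is 4 at row 2 (s_2 leaves); pivot element 2.
Divide row 2 by 2; eliminate column p from the other rows.
Row 3 update in column q: 3 − 1·(1/2) = 5/2.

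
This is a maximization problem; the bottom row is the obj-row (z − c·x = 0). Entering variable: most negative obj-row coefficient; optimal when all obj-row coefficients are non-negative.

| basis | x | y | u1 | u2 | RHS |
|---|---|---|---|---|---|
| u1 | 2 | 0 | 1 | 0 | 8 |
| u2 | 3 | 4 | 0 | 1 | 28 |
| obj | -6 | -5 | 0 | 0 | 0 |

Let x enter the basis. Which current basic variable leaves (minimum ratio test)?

u1

Column x entries and ratios — u1: 8/2 = 4; u2: 28/3 = 28/3.
Smallest ratio is 4 in the row of u1, so u1 leaves.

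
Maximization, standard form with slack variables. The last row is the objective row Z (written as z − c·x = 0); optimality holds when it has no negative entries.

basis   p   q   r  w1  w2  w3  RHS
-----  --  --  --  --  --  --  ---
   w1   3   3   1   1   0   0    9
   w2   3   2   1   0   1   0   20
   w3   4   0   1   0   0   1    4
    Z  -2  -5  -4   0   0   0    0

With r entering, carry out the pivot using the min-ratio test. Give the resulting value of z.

Ratio test on column r — row 1: 9/1 = 9; row 2: 20/1 = 20; row 3: 4/1 = 4. Minimum is 4 at row 3 (w3 leaves); pivot element 1.
Pivot on row 3; the Z-row RHS becomes 0 − (-4)·4 = 16.

16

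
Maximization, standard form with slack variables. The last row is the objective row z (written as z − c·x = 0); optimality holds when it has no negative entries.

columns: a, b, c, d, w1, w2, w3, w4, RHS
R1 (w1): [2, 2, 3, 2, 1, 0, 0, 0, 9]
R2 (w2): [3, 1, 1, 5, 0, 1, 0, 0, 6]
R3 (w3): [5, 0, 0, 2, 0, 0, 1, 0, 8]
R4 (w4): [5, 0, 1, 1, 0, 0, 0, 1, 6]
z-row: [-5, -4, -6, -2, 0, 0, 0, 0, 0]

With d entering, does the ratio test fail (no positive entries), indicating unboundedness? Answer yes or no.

Column d has positive entries in row(s) 1, 2, 3, 4, so the ratio test bounds it — not unbounded.

no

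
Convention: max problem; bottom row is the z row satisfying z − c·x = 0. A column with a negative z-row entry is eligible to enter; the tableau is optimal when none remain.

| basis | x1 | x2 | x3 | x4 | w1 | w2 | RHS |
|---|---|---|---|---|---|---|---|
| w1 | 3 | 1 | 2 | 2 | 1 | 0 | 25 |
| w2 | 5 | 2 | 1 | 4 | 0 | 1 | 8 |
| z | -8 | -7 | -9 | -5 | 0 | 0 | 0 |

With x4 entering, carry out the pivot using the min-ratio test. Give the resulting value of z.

10

Ratio test on column x4 — row 1: 25/2 = 25/2; row 2: 8/4 = 2. Minimum is 2 at row 2 (w2 leaves); pivot element 4.
Pivot on row 2; the z-row RHS becomes 0 − (-5)·2 = 10.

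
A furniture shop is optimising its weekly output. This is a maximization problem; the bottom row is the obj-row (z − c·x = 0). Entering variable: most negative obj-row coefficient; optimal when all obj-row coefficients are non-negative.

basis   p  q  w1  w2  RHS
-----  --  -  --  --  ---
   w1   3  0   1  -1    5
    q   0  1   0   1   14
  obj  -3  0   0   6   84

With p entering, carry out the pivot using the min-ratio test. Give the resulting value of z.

89

Ratio test on column p — row 1: 5/3 = 5/3; row 2: entry 0 ≤ 0. Minimum is 5/3 at row 1 (w1 leaves); pivot element 3.
Pivot on row 1; the obj-row RHS becomes 84 − (-3)·(5/3) = 89.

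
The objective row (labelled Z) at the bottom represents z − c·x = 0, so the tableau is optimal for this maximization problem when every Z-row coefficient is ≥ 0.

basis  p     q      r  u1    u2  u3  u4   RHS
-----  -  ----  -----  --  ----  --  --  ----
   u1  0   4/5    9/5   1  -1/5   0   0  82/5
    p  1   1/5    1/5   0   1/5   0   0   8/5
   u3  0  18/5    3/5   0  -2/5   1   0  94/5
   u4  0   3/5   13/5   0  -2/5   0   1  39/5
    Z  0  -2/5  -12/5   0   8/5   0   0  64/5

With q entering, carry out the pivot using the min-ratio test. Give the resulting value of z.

134/9

Ratio test on column q — row 1: (82/5)/(4/5) = 41/2; row 2: (8/5)/(1/5) = 8; row 3: (94/5)/(18/5) = 47/9; row 4: (39/5)/(3/5) = 13. Minimum is 47/9 at row 3 (u3 leaves); pivot element 18/5.
Pivot on row 3; the Z-row RHS becomes 64/5 − (-2/5)·(47/9) = 134/9.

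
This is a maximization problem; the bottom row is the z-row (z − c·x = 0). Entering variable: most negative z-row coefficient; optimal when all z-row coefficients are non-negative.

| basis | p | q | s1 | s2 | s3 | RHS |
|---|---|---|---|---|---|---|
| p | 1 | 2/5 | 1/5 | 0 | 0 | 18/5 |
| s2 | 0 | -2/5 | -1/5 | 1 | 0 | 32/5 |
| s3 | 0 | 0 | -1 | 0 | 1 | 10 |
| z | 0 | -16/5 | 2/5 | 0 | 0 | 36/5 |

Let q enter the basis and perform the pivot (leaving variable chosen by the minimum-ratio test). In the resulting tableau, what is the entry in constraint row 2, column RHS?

10

Ratio test on column q — row 1: (18/5)/(2/5) = 9; row 2: entry -2/5 ≤ 0; row 3: entry 0 ≤ 0. Minimum is 9 at row 1 (p leaves); pivot element 2/5.
Divide row 1 by 2/5; eliminate column q from the other rows.
Row 2 update in column RHS: 32/5 − (-2/5)·9 = 10.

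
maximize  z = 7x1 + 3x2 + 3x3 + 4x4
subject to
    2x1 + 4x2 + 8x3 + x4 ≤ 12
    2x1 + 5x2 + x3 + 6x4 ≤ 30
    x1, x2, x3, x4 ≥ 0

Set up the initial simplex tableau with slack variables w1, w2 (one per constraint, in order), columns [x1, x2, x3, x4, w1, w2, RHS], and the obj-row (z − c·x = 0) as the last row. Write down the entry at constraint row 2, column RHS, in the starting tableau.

The RHS of constraint 2 is b_2 = 30.

30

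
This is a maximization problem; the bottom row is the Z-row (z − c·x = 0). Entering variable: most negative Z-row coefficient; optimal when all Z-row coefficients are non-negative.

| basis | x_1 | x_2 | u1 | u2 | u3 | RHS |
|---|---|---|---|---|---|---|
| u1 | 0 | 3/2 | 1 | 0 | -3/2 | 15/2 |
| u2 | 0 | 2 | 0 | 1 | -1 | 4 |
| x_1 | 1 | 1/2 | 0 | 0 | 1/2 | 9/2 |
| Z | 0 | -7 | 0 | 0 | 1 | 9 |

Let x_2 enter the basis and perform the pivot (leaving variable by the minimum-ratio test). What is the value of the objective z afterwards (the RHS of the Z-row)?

23

Ratio test on column x_2 — row 1: (15/2)/(3/2) = 5; row 2: 4/2 = 2; row 3: (9/2)/(1/2) = 9. Minimum is 2 at row 2 (u2 leaves); pivot element 2.
Pivot on row 2; the Z-row RHS becomes 9 − (-7)·2 = 23.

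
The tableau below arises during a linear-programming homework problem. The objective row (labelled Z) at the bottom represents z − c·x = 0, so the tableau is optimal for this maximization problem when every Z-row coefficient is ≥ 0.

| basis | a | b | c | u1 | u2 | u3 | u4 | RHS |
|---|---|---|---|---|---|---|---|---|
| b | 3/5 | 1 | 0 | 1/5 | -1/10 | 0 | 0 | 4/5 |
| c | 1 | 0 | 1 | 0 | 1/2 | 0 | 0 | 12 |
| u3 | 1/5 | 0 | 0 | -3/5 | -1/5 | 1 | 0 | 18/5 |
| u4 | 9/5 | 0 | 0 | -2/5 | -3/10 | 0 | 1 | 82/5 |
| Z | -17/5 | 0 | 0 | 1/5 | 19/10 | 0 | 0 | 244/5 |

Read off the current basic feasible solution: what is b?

b is basic (row 1); its value is the RHS of that row, 4/5.

4/5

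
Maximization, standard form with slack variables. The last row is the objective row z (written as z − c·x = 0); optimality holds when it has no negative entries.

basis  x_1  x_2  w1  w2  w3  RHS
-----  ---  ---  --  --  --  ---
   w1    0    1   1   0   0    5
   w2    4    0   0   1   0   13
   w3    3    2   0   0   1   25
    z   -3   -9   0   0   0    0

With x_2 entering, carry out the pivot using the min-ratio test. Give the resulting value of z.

Ratio test on column x_2 — row 1: 5/1 = 5; row 2: entry 0 ≤ 0; row 3: 25/2 = 25/2. Minimum is 5 at row 1 (w1 leaves); pivot element 1.
Pivot on row 1; the z-row RHS becomes 0 − (-9)·5 = 45.

45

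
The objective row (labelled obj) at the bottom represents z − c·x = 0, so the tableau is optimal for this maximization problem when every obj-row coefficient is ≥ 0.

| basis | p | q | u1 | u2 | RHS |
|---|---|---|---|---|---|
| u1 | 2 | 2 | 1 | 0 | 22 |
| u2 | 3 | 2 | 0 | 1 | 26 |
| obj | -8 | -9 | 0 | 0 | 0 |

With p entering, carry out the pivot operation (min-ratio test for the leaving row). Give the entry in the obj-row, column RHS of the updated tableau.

Ratio test on column p — row 1: 22/2 = 11; row 2: 26/3 = 26/3. Minimum is 26/3 at row 2 (u2 leaves); pivot element 3.
Divide row 2 by 3; eliminate column p from the other rows.
obj-row update in column RHS: 0 − (-8)·(26/3) = 208/3.

208/3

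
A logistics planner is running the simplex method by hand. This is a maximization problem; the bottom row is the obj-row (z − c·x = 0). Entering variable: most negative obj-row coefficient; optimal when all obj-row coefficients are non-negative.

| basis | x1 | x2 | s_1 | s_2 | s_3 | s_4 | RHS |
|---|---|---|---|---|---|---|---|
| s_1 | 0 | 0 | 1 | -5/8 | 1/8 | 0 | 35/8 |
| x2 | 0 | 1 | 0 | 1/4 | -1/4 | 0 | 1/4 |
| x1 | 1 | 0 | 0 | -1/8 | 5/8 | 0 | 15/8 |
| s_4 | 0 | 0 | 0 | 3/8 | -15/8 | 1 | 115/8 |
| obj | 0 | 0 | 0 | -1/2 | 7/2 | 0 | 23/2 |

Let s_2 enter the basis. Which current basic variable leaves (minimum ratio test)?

Column s_2 entries and ratios — s_1: -5/8 ≤ 0, skip; x2: (1/4)/(1/4) = 1; x1: -1/8 ≤ 0, skip; s_4: (115/8)/(3/8) = 115/3.
Smallest ratio is 1 in the row of x2, so x2 leaves.

x2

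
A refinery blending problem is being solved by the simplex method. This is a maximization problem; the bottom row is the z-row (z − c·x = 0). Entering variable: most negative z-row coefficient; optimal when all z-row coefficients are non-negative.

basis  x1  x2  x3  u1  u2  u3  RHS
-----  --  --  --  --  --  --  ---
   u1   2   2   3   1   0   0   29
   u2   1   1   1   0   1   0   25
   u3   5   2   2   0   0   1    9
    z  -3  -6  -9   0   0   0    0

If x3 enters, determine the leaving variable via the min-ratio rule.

u3

Column x3 entries and ratios — u1: 29/3 = 29/3; u2: 25/1 = 25; u3: 9/2 = 9/2.
Smallest ratio is 9/2 in the row of u3, so u3 leaves.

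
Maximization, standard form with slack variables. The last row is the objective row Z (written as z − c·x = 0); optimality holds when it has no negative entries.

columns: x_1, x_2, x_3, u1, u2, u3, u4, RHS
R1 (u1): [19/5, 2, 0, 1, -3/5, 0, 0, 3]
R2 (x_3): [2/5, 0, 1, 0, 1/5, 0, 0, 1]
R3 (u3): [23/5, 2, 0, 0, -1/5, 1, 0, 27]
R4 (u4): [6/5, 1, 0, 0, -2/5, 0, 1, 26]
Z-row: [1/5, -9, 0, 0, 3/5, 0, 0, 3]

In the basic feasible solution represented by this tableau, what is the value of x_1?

0

x_1 is not in the basis, so in the current basic feasible solution x_1 = 0.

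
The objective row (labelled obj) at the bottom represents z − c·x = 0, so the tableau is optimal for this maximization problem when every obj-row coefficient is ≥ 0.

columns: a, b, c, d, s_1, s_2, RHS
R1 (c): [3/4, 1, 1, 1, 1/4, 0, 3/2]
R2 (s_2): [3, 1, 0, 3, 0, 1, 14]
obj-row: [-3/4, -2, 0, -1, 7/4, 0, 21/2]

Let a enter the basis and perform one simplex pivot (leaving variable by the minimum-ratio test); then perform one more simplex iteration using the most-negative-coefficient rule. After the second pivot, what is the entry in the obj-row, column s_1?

9/4

Ratio test on column a — row 1: (3/2)/(3/4) = 2; row 2: 14/3 = 14/3. Minimum is 2 at row 1 (c leaves); pivot element 3/4.
Divide row 1 by 3/4; eliminate column a from the other rows.
Second iteration: most negative obj-row entry is -1 in column b, so b enters.
Ratio test on column b — row 1: 2/(4/3) = 3/2; row 2: entry -3 ≤ 0. Minimum is 3/2 at row 1 (a leaves); pivot element 4/3.
Divide row 1 by 4/3; eliminate column b from the other rows.
After both pivots, the entry at the obj-row, column s_1 is 9/4.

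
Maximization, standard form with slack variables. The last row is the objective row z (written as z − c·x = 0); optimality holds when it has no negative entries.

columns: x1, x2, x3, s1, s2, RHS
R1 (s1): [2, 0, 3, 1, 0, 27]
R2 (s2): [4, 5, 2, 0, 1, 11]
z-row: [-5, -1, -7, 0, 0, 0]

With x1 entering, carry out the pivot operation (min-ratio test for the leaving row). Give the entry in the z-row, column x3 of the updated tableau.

Ratio test on column x1 — row 1: 27/2 = 27/2; row 2: 11/4 = 11/4. Minimum is 11/4 at row 2 (s2 leaves); pivot element 4.
Divide row 2 by 4; eliminate column x1 from the other rows.
z-row update in column x3: -7 − (-5)·(1/2) = -9/2.

-9/2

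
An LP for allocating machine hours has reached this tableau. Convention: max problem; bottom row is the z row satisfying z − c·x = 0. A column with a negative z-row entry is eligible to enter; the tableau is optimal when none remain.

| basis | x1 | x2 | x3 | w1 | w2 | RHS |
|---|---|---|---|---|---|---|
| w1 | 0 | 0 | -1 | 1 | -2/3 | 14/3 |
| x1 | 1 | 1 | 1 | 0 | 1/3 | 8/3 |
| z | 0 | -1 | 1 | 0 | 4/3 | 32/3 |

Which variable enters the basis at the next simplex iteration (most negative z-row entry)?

x2

Negative z-row entries: x2: -1.
The most negative is -1 in column x2, so x2 enters.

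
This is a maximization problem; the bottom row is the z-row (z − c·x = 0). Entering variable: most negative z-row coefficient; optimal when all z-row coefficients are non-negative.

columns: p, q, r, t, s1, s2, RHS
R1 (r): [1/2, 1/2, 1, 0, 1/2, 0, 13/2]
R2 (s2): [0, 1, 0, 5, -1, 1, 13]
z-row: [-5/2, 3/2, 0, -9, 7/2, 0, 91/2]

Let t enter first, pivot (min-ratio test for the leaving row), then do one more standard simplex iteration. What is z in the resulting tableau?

507/5

Ratio test on column t — row 1: entry 0 ≤ 0; row 2: 13/5 = 13/5. Minimum is 13/5 at row 2 (s2 leaves); pivot element 5.
Pivot on row 2; the z-row RHS becomes 91/2 − (-9)·(13/5) = 689/10.
Next entering variable (most negative z-row entry -5/2): p.
Ratio test on column p — row 1: (13/2)/(1/2) = 13; row 2: entry 0 ≤ 0. Minimum is 13 at row 1 (r leaves); pivot element 1/2.
After the second pivot the z-row RHS is 689/10 − (-5/2)·13 = 507/5.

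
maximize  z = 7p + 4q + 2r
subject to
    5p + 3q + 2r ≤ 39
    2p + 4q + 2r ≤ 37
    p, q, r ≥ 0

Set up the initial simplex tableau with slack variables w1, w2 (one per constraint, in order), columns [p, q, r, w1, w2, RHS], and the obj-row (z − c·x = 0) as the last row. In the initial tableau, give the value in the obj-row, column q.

-4

The obj-row carries the negated objective coefficients: the q entry is -4.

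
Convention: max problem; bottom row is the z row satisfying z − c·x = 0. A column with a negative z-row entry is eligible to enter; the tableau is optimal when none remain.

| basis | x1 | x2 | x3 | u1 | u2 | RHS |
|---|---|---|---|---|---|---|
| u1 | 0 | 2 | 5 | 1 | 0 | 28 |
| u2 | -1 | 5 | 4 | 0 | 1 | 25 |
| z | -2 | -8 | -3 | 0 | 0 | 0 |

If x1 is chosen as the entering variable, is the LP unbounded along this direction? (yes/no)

yes

Every constraint-row entry in column x1 is ≤ 0, so increasing x1 is unbounded.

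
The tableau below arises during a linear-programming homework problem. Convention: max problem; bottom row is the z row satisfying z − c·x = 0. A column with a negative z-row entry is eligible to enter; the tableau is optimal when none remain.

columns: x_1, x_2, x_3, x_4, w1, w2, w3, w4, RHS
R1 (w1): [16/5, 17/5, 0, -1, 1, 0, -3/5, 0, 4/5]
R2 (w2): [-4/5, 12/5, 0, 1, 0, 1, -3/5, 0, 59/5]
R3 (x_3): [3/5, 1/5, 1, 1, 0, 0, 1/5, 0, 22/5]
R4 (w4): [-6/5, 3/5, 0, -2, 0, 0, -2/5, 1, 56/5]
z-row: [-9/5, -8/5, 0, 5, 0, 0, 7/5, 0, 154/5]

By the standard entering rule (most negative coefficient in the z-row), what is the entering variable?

Negative z-row entries: x_1: -9/5, x_2: -8/5.
The most negative is -9/5 in column x_1, so x_1 enters.

x_1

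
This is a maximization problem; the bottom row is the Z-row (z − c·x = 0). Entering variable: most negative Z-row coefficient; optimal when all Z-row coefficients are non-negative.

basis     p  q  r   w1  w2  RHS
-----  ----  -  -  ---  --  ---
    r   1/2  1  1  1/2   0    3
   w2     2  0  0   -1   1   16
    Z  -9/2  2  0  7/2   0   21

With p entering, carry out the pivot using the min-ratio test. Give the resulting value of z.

48

Ratio test on column p — row 1: 3/(1/2) = 6; row 2: 16/2 = 8. Minimum is 6 at row 1 (r leaves); pivot element 1/2.
Pivot on row 1; the Z-row RHS becomes 21 − (-9/2)·6 = 48.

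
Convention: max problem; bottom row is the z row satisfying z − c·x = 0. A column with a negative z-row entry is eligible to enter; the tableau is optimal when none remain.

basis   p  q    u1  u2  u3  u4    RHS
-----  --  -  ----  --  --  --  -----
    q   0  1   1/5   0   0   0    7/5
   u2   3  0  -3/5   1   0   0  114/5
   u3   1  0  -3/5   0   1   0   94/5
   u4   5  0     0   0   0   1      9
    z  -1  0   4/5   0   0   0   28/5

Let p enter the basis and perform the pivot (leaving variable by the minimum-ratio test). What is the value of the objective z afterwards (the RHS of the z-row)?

Ratio test on column p — row 1: entry 0 ≤ 0; row 2: (114/5)/3 = 38/5; row 3: (94/5)/1 = 94/5; row 4: 9/5 = 9/5. Minimum is 9/5 at row 4 (u4 leaves); pivot element 5.
Pivot on row 4; the z-row RHS becomes 28/5 − (-1)·(9/5) = 37/5.

37/5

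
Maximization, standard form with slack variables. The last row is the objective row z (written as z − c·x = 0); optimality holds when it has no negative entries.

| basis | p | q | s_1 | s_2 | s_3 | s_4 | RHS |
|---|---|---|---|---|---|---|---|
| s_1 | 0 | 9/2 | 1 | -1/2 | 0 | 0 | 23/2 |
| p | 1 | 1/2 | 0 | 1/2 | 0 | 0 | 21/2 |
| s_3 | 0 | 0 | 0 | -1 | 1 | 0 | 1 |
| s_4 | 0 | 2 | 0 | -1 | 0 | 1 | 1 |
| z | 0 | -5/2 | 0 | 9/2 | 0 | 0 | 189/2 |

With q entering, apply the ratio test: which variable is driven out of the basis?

Column q entries and ratios — s_1: (23/2)/(9/2) = 23/9; p: (21/2)/(1/2) = 21; s_3: 0 ≤ 0, skip; s_4: 1/2 = 1/2.
Smallest ratio is 1/2 in the row of s_4, so s_4 leaves.

s_4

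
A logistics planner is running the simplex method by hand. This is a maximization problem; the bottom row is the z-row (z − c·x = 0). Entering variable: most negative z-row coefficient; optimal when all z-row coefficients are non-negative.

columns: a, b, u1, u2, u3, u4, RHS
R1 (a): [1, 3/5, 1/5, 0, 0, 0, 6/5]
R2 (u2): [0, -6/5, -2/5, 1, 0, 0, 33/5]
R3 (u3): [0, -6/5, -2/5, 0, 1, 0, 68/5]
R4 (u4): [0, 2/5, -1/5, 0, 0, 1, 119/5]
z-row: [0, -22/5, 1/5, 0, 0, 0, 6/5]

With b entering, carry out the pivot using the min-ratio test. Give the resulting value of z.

Ratio test on column b — row 1: (6/5)/(3/5) = 2; row 2: entry -6/5 ≤ 0; row 3: entry -6/5 ≤ 0; row 4: (119/5)/(2/5) = 119/2. Minimum is 2 at row 1 (a leaves); pivot element 3/5.
Pivot on row 1; the z-row RHS becomes 6/5 − (-22/5)·2 = 10.

10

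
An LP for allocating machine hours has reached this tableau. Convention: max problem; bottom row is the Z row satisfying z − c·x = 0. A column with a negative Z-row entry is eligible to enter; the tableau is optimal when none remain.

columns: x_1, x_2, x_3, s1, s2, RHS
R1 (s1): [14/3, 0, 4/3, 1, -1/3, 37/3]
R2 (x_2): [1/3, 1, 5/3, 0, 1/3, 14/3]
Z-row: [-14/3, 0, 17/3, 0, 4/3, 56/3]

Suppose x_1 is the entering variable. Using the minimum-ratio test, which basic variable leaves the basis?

Column x_1 entries and ratios — s1: (37/3)/(14/3) = 37/14; x_2: (14/3)/(1/3) = 14.
Smallest ratio is 37/14 in the row of s1, so s1 leaves.

s1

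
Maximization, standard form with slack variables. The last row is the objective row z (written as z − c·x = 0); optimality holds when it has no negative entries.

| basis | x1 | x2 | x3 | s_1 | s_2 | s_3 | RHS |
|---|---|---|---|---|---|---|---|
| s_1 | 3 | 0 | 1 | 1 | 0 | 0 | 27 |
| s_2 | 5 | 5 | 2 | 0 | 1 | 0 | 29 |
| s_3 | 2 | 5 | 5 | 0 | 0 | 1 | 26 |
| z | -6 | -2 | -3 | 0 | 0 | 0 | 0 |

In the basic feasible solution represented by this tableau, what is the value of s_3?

s_3 is basic (row 3); its value is the RHS of that row, 26.

26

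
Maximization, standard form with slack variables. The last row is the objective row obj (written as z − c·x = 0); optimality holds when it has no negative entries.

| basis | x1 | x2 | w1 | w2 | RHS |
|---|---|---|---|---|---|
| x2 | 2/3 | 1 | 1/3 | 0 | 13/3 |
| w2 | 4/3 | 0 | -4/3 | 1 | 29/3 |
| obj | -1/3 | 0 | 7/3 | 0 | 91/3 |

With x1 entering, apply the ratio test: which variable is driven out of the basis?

Column x1 entries and ratios — x2: (13/3)/(2/3) = 13/2; w2: (29/3)/(4/3) = 29/4.
Smallest ratio is 13/2 in the row of x2, so x2 leaves.

x2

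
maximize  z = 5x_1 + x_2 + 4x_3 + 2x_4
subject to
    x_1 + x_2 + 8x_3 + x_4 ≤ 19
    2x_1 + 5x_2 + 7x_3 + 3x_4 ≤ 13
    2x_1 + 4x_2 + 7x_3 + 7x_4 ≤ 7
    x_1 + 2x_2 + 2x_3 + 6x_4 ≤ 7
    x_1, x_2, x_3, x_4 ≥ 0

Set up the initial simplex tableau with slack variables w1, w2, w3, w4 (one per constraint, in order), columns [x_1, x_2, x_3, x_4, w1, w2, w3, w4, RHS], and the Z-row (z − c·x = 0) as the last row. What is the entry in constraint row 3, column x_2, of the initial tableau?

Constraint 3 has coefficient 4 on x_2.

4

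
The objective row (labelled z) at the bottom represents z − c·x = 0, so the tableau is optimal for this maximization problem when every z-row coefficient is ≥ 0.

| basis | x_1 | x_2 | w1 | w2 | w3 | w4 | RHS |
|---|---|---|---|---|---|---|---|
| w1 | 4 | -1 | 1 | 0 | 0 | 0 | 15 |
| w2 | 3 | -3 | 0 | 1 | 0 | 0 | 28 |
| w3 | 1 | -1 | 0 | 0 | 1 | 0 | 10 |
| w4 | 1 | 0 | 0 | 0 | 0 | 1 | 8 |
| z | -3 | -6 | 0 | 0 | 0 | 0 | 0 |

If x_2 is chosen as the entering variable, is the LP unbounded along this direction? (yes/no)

Every constraint-row entry in column x_2 is ≤ 0, so increasing x_2 is unbounded.

yes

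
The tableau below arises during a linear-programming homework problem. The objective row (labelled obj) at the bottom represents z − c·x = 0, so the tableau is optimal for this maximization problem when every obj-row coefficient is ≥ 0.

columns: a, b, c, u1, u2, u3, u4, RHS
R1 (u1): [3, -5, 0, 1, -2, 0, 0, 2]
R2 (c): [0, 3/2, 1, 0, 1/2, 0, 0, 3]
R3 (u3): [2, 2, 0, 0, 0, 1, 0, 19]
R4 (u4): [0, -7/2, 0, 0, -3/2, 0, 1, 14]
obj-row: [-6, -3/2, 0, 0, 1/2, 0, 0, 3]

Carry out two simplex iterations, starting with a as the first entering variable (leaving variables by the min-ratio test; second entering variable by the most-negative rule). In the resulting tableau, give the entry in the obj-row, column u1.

Ratio test on column a — row 1: 2/3 = 2/3; row 2: entry 0 ≤ 0; row 3: 19/2 = 19/2; row 4: entry 0 ≤ 0. Minimum is 2/3 at row 1 (u1 leaves); pivot element 3.
Divide row 1 by 3; eliminate column a from the other rows.
Second iteration: most negative obj-row entry is -23/2 in column b, so b enters.
Ratio test on column b — row 1: entry -5/3 ≤ 0; row 2: 3/(3/2) = 2; row 3: (53/3)/(16/3) = 53/16; row 4: entry -7/2 ≤ 0. Minimum is 2 at row 2 (c leaves); pivot element 3/2.
Divide row 2 by 3/2; eliminate column b from the other rows.
After both pivots, the entry at the obj-row, column u1 is 2.

2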